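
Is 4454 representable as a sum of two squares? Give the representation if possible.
Not possible

Factorization: 4454 = 2 × 17 × 131
By Fermat: n is sum of two squares iff every prime p ≡ 3 (mod 4) appears to even power.
Prime(s) ≡ 3 (mod 4) with odd exponent: [(131, 1)]
Therefore 4454 cannot be expressed as a² + b².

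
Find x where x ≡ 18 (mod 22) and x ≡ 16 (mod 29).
480

Using Chinese Remainder Theorem:
M = 22 × 29 = 638
M1 = 29, M2 = 22
y1 = 29^(-1) mod 22 = 19
y2 = 22^(-1) mod 29 = 4
x = (18×29×19 + 16×22×4) mod 638 = 480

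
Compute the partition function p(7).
15

p(n) counts ways to write n as a sum of positive integers (order ignored).
Examples: 7; 6 + 1; 5 + 2; 5 + 1 + 1; 4 + 3; ... (15 total)
p(7) = 15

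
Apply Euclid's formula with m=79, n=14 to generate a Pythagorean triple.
(6045, 2212, 6437)

Euclid's formula: a = m² - n², b = 2mn, c = m² + n²
m = 79, n = 14
a = 79² - 14² = 6241 - 196 = 6045
b = 2 × 79 × 14 = 2212
c = 79² + 14² = 6241 + 196 = 6437
Verification: 6045² + 2212² = 36542025 + 4892944 = 41434969 = 6437² ✓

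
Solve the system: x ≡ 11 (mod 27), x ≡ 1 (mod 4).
65

Using Chinese Remainder Theorem:
M = 27 × 4 = 108
M1 = 4, M2 = 27
y1 = 4^(-1) mod 27 = 7
y2 = 27^(-1) mod 4 = 3
x = (11×4×7 + 1×27×3) mod 108 = 65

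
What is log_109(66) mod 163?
29

Baby-step giant-step with step n = ⌈√163⌉ = 13.
Baby steps 109^j mod 163 (j:value) for j=0..12: 0:1, 1:109, 2:145, 3:157, 4:161, 5:108, 6:36, 7:12, 8:4, 9:110, 10:91, 11:139, 12:155.
Giant-step multiplier: 109^(-13) ≡ 109^(162-13) = 109^149 ≡ 20 (mod 163).
Giant steps γ_i = 66·20^i mod 163: γ_0=66, γ_1=16, γ_2=157 (in table at j=3).
x = i·n + j = 2·13 + 3 = 29.
Check: 109^29 ≡ 66 (mod 163).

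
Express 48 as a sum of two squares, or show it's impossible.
Not possible

Factorization: 48 = 2^4 × 3
By Fermat: n is sum of two squares iff every prime p ≡ 3 (mod 4) appears to even power.
Prime(s) ≡ 3 (mod 4) with odd exponent: [(3, 1)]
Therefore 48 cannot be expressed as a² + b².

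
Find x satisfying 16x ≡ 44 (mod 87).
x ≡ 68 (mod 87)

gcd(16, 87) = 1, which divides 44, so solutions exist.
Find 16^(-1) mod 87 by the extended Euclidean algorithm:
87 = 5 × 16 + 7  ⟹  7 = (1)·87 + (-5)·16
16 = 2 × 7 + 2  ⟹  2 = (-2)·87 + (11)·16
7 = 3 × 2 + 1  ⟹  1 = (7)·87 + (-38)·16
So (-38)·16 ≡ 1 (mod 87), i.e. 16^(-1) ≡ -38 ≡ 49 (mod 87).
x ≡ 49 × 44 = 2156 ≡ 68 (mod 87).
Check: 16 × 68 = 1088 ≡ 44 (mod 87).
Unique solution: x ≡ 68 (mod 87)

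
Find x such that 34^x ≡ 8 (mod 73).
48

Baby-step giant-step with step n = ⌈√73⌉ = 9.
Baby steps 34^j mod 73 (j:value) for j=0..8: 0:1, 1:34, 2:61, 3:30, 4:71, 5:5, 6:24, 7:13, 8:4.
Giant-step multiplier: 34^(-9) ≡ 34^(72-9) = 34^63 ≡ 51 (mod 73).
Giant steps γ_i = 8·51^i mod 73: γ_0=8, γ_1=43, γ_2=3, γ_3=7, γ_4=65, γ_5=30 (in table at j=3).
x = i·n + j = 5·9 + 3 = 48.
Check: 34^48 ≡ 8 (mod 73).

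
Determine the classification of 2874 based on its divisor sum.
abundant

Proper divisors of 2874: sum = 1 + 2 + 3 + 6 + 479 + 958 + 1437 = 2886
Since 2886 > 2874, 2874 is abundant.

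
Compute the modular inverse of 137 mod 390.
353

gcd(137, 390) = 1, so the inverse exists.
Extended Euclidean algorithm on (390, 137):
390 = 2 × 137 + 116  ⟹  116 = (1)·390 + (-2)·137
137 = 1 × 116 + 21  ⟹  21 = (-1)·390 + (3)·137
116 = 5 × 21 + 11  ⟹  11 = (6)·390 + (-17)·137
21 = 1 × 11 + 10  ⟹  10 = (-7)·390 + (20)·137
11 = 1 × 10 + 1  ⟹  1 = (13)·390 + (-37)·137
So (-37)·137 ≡ 1 (mod 390), i.e. 137^(-1) ≡ -37 ≡ 353 (mod 390).
Check: 137 × 353 = 48361 ≡ 1 (mod 390)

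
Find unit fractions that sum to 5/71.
1/15 + 1/267 + 1/94785

Greedy algorithm:
5/71: ceiling(71/5) = 15, use 1/15
4/1065: ceiling(1065/4) = 267, use 1/267
1/94785: ceiling(94785/1) = 94785, use 1/94785
Result: 5/71 = 1/15 + 1/267 + 1/94785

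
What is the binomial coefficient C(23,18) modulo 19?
0

Using Lucas' theorem:
Write n=23 and k=18 in base 19:
n in base 19: [1, 4]
k in base 19: [0, 18]
C(23,18) mod 19 = ∏ C(n_i, k_i) mod 19
Digit binomials (mod 19): C(1,0) = 1; C(4,18) = 0 (k_i > n_i)
Product: 1 × 0 = 0 ≡ 0 (mod 19)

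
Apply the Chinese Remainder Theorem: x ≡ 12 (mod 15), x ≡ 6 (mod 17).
57

Using Chinese Remainder Theorem:
M = 15 × 17 = 255
M1 = 17, M2 = 15
y1 = 17^(-1) mod 15 = 8
y2 = 15^(-1) mod 17 = 8
x = (12×17×8 + 6×15×8) mod 255 = 57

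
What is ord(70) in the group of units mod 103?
102

103 is prime, so ord(70) divides φ(103) = 102.
Divisors of 102: 1, 2, 3, 6, 17, 34, 51, 102.
Repeated squaring: 70^1 ≡ 70, 70^2 ≡ 59, 70^4 ≡ 82, 70^8 ≡ 29, 70^16 ≡ 17, 70^32 ≡ 83, 70^64 ≡ 91 (mod 103).
Test 70^d mod 103 for each divisor d in increasing order:
70^1 ≡ 70
70^2 ≡ 59
70^3 = 70^2·70^1 ≡ 10
70^6 = 70^4·70^2 ≡ 100
70^17 = 70^16·70^1 ≡ 57
70^34 = 70^32·70^2 ≡ 56
70^51 = 70^32·70^16·70^2·70^1 ≡ 102
70^102 = 70^64·70^32·70^4·70^2 ≡ 1  ← first divisor giving 1
The order is 102.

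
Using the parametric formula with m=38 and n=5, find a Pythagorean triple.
(1419, 380, 1469)

Euclid's formula: a = m² - n², b = 2mn, c = m² + n²
m = 38, n = 5
a = 38² - 5² = 1444 - 25 = 1419
b = 2 × 38 × 5 = 380
c = 38² + 5² = 1444 + 25 = 1469
Verification: 1419² + 380² = 2013561 + 144400 = 2157961 = 1469² ✓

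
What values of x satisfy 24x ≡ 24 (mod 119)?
x ≡ 1 (mod 119)

gcd(24, 119) = 1, which divides 24, so solutions exist.
Find 24^(-1) mod 119 by the extended Euclidean algorithm:
119 = 4 × 24 + 23  ⟹  23 = (1)·119 + (-4)·24
24 = 1 × 23 + 1  ⟹  1 = (-1)·119 + (5)·24
So (5)·24 ≡ 1 (mod 119), i.e. 24^(-1) ≡ 5 (mod 119).
x ≡ 5 × 24 = 120 ≡ 1 (mod 119).
Check: 24 × 1 = 24 ≡ 24 (mod 119).
Unique solution: x ≡ 1 (mod 119)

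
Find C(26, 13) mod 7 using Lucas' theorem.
0

Using Lucas' theorem:
Write n=26 and k=13 in base 7:
n in base 7: [3, 5]
k in base 7: [1, 6]
C(26,13) mod 7 = ∏ C(n_i, k_i) mod 7
Digit binomials (mod 7): C(3,1) = 3; C(5,6) = 0 (k_i > n_i)
Product: 3 × 0 = 0 ≡ 0 (mod 7)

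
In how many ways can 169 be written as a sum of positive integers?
250438925115

p(n) counts ways to write n as a sum of positive integers (order ignored).
Euler's pentagonal recurrence: p(k) = p(k-1) + p(k-2) - p(k-5) - p(k-7) + p(k-12) + p(k-15) - ... (offsets j(3j∓1)/2, signs ++--, p(0)=1, p(<0)=0).
DP table for k = 0..168: p(0)=1, p(1)=1, p(2)=2, p(3)=3, p(4)=5, p(5)=7, p(6)=11, p(7)=15, p(8)=22, p(9)=30, p(10)=42, p(11)=56, p(12)=77, p(13)=101, p(14)=135, p(15)=176, p(16)=231, p(17)=297, p(18)=385, p(19)=490, p(20)=627, p(21)=792, p(22)=1002, p(23)=1255, p(24)=1575, p(25)=1958, p(26)=2436, p(27)=3010, p(28)=3718, p(29)=4565, p(30)=5604, p(31)=6842, p(32)=8349, p(33)=10143, p(34)=12310, p(35)=14883, p(36)=17977, p(37)=21637, p(38)=26015, p(39)=31185, p(40)=37338, p(41)=44583, p(42)=53174, p(43)=63261, p(44)=75175, p(45)=89134, p(46)=105558, p(47)=124754, p(48)=147273, p(49)=173525, p(50)=204226, p(51)=239943, p(52)=281589, p(53)=329931, p(54)=386155, p(55)=451276, p(56)=526823, p(57)=614154, p(58)=715220, p(59)=831820, p(60)=966467, p(61)=1121505, p(62)=1300156, p(63)=1505499, p(64)=1741630, p(65)=2012558, p(66)=2323520, p(67)=2679689, p(68)=3087735, p(69)=3554345, p(70)=4087968, p(71)=4697205, p(72)=5392783, p(73)=6185689, p(74)=7089500, p(75)=8118264, p(76)=9289091, p(77)=10619863, p(78)=12132164, p(79)=13848650, p(80)=15796476, p(81)=18004327, p(82)=20506255, p(83)=23338469, p(84)=26543660, p(85)=30167357, p(86)=34262962, p(87)=38887673, p(88)=44108109, p(89)=49995925, p(90)=56634173, p(91)=64112359, p(92)=72533807, p(93)=82010177, p(94)=92669720, p(95)=104651419, p(96)=118114304, p(97)=133230930, p(98)=150198136, p(99)=169229875, p(100)=190569292, p(101)=214481126, p(102)=241265379, p(103)=271248950, p(104)=304801365, p(105)=342325709, p(106)=384276336, p(107)=431149389, p(108)=483502844, p(109)=541946240, p(110)=607163746, p(111)=679903203, p(112)=761002156, p(113)=851376628, p(114)=952050665, p(115)=1064144451, p(116)=1188908248, p(117)=1327710076, p(118)=1482074143, p(119)=1653668665, p(120)=1844349560, p(121)=2056148051, p(122)=2291320912, p(123)=2552338241, p(124)=2841940500, p(125)=3163127352, p(126)=3519222692, p(127)=3913864295, p(128)=4351078600, p(129)=4835271870, p(130)=5371315400, p(131)=5964539504, p(132)=6620830889, p(133)=7346629512, p(134)=8149040695, p(135)=9035836076, p(136)=10015581680, p(137)=11097645016, p(138)=12292341831, p(139)=13610949895, p(140)=15065878135, p(141)=16670689208, p(142)=18440293320, p(143)=20390982757, p(144)=22540654445, p(145)=24908858009, p(146)=27517052599, p(147)=30388671978, p(148)=33549419497, p(149)=37027355200, p(150)=40853235313, p(151)=45060624582, p(152)=49686288421, p(153)=54770336324, p(154)=60356673280, p(155)=66493182097, p(156)=73232243759, p(157)=80630964769, p(158)=88751778802, p(159)=97662728555, p(160)=107438159466, p(161)=118159068427, p(162)=129913904637, p(163)=142798995930, p(164)=156919475295, p(165)=172389800255, p(166)=189334822579, p(167)=207890420102, p(168)=228204732751.
Final step: p(169) = p(168) + p(167) - p(164) - p(162) + p(157) + p(154) - p(147) - p(143) + p(134) + p(129) - p(118) - p(112) + p(99) + p(92) - p(77) - p(69) + p(52) + p(43) - p(24) - p(14)
= 228204732751 + 207890420102 - 156919475295 - 129913904637 + 80630964769 + 60356673280 - 30388671978 - 20390982757 + 8149040695 + 4835271870 - 1482074143 - 761002156 + 169229875 + 72533807 - 10619863 - 3554345 + 281589 + 63261 - 1575 - 135
= 250438925115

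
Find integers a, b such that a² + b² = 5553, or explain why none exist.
48² + 57² (a=48, b=57)

Factorization: 5553 = 3^2 × 617
By Fermat: n is sum of two squares iff every prime p ≡ 3 (mod 4) appears to even power.
All primes ≡ 3 (mod 4) appear to even power.
Search a = 0, 1, 2, … for 5553 - a² a perfect square: first hit at a = 48: 5553 - 2304 = 3249 = 57².
5553 = 48² + 57² = 2304 + 3249 ✓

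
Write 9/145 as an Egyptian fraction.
1/17 + 1/309 + 1/108813 + 1/13813538318 + 1/381627681711894999930

Greedy algorithm:
9/145: ceiling(145/9) = 17, use 1/17
8/2465: ceiling(2465/8) = 309, use 1/309
7/761685: ceiling(761685/7) = 108813, use 1/108813
2/27627076635: ceiling(27627076635/2) = 13813538318, use 1/13813538318
1/381627681711894999930: ceiling(381627681711894999930/1) = 381627681711894999930, use 1/381627681711894999930
Result: 9/145 = 1/17 + 1/309 + 1/108813 + 1/13813538318 + 1/381627681711894999930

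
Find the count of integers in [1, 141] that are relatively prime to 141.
92

141 = 3 × 47
φ(n) = n × ∏(1 - 1/p) for each prime p dividing n
φ(141) = 141 × (1 - 1/3) × (1 - 1/47) = 92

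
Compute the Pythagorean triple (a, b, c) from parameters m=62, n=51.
(1243, 6324, 6445)

Euclid's formula: a = m² - n², b = 2mn, c = m² + n²
m = 62, n = 51
a = 62² - 51² = 3844 - 2601 = 1243
b = 2 × 62 × 51 = 6324
c = 62² + 51² = 3844 + 2601 = 6445
Verification: 1243² + 6324² = 1545049 + 39992976 = 41538025 = 6445² ✓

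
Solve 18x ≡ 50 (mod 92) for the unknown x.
x ≡ 13 (mod 46)

gcd(18, 92) = 2, which divides 50, so solutions exist.
Divide through by 2: 9x ≡ 25 (mod 46).
Find 9^(-1) mod 46 by the extended Euclidean algorithm:
46 = 5 × 9 + 1  ⟹  1 = (1)·46 + (-5)·9
So (-5)·9 ≡ 1 (mod 46), i.e. 9^(-1) ≡ -5 ≡ 41 (mod 46).
x ≡ 41 × 25 = 1025 ≡ 13 (mod 46).
Check: 18 × 13 = 234 ≡ 50 (mod 92).
x ≡ 13 (mod 46), giving 2 solutions mod 92.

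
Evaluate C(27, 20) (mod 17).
1

Using Lucas' theorem:
Write n=27 and k=20 in base 17:
n in base 17: [1, 10]
k in base 17: [1, 3]
C(27,20) mod 17 = ∏ C(n_i, k_i) mod 17
Digit binomials (mod 17): C(1,1) = 1; C(10,3) = 120 ≡ 1
Product: 1 × 1 = 1 ≡ 1 (mod 17)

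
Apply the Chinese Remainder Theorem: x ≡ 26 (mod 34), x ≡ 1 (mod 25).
26

Using Chinese Remainder Theorem:
M = 34 × 25 = 850
M1 = 25, M2 = 34
y1 = 25^(-1) mod 34 = 15
y2 = 34^(-1) mod 25 = 14
x = (26×25×15 + 1×34×14) mod 850 = 26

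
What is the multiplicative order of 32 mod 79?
39

79 is prime, so ord(32) divides φ(79) = 78.
Divisors of 78: 1, 2, 3, 6, 13, 26, 39, 78.
Repeated squaring: 32^1 ≡ 32, 32^2 ≡ 76, 32^4 ≡ 9, 32^8 ≡ 2, 32^16 ≡ 4, 32^32 ≡ 16, 32^64 ≡ 19 (mod 79).
Test 32^d mod 79 for each divisor d in increasing order:
32^1 ≡ 32
32^2 ≡ 76
32^3 = 32^2·32^1 ≡ 62
32^6 = 32^4·32^2 ≡ 52
32^13 = 32^8·32^4·32^1 ≡ 23
32^26 = 32^16·32^8·32^2 ≡ 55
32^39 = 32^32·32^4·32^2·32^1 ≡ 1  ← first divisor giving 1
The order is 39.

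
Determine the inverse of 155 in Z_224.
211

gcd(155, 224) = 1, so the inverse exists.
Extended Euclidean algorithm on (224, 155):
224 = 1 × 155 + 69  ⟹  69 = (1)·224 + (-1)·155
155 = 2 × 69 + 17  ⟹  17 = (-2)·224 + (3)·155
69 = 4 × 17 + 1  ⟹  1 = (9)·224 + (-13)·155
So (-13)·155 ≡ 1 (mod 224), i.e. 155^(-1) ≡ -13 ≡ 211 (mod 224).
Check: 155 × 211 = 32705 ≡ 1 (mod 224)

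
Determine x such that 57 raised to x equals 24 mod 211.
158

Baby-step giant-step with step n = ⌈√211⌉ = 15.
Baby steps 57^j mod 211 (j:value) for j=0..14: 0:1, 1:57, 2:84, 3:146, 4:93, 5:26, 6:5, 7:74, 8:209, 9:97, 10:43, 11:130, 12:25, 13:159, 14:201.
Giant-step multiplier: 57^(-15) ≡ 57^(210-15) = 57^195 ≡ 67 (mod 211).
Giant steps γ_i = 24·67^i mod 211: γ_0=24, γ_1=131, γ_2=126, γ_3=2, γ_4=134, γ_5=116, γ_6=176, γ_7=187, γ_8=80, γ_9=85, γ_10=209 (in table at j=8).
x = i·n + j = 10·15 + 8 = 158.
Check: 57^158 ≡ 24 (mod 211).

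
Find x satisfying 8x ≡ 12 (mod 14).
x ≡ 5 (mod 7)

gcd(8, 14) = 2, which divides 12, so solutions exist.
Divide through by 2: 4x ≡ 6 (mod 7).
Find 4^(-1) mod 7 by the extended Euclidean algorithm:
7 = 1 × 4 + 3  ⟹  3 = (1)·7 + (-1)·4
4 = 1 × 3 + 1  ⟹  1 = (-1)·7 + (2)·4
So (2)·4 ≡ 1 (mod 7), i.e. 4^(-1) ≡ 2 (mod 7).
x ≡ 2 × 6 = 12 ≡ 5 (mod 7).
Check: 8 × 5 = 40 ≡ 12 (mod 14).
x ≡ 5 (mod 7), giving 2 solutions mod 14.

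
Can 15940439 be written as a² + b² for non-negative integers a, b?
Not possible

Factorization: 15940439 = 53 × 67^3
By Fermat: n is sum of two squares iff every prime p ≡ 3 (mod 4) appears to even power.
Prime(s) ≡ 3 (mod 4) with odd exponent: [(67, 3)]
Therefore 15940439 cannot be expressed as a² + b².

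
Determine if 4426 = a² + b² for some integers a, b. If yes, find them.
45² + 49² (a=45, b=49)

Factorization: 4426 = 2 × 2213
By Fermat: n is sum of two squares iff every prime p ≡ 3 (mod 4) appears to even power.
All primes ≡ 3 (mod 4) appear to even power.
Search a = 0, 1, 2, … for 4426 - a² a perfect square: first hit at a = 45: 4426 - 2025 = 2401 = 49².
4426 = 45² + 49² = 2025 + 2401 ✓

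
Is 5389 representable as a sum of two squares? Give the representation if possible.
30² + 67² (a=30, b=67)

Factorization: 5389 = 17 × 317
By Fermat: n is sum of two squares iff every prime p ≡ 3 (mod 4) appears to even power.
All primes ≡ 3 (mod 4) appear to even power.
Search a = 0, 1, 2, … for 5389 - a² a perfect square: first hit at a = 30: 5389 - 900 = 4489 = 67².
5389 = 30² + 67² = 900 + 4489 ✓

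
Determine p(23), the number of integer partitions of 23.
1255

p(n) counts ways to write n as a sum of positive integers (order ignored).
Euler's pentagonal recurrence: p(k) = p(k-1) + p(k-2) - p(k-5) - p(k-7) + p(k-12) + p(k-15) - ... (offsets j(3j∓1)/2, signs ++--, p(0)=1, p(<0)=0).
DP table for k = 0..22: p(0)=1, p(1)=1, p(2)=2, p(3)=3, p(4)=5, p(5)=7, p(6)=11, p(7)=15, p(8)=22, p(9)=30, p(10)=42, p(11)=56, p(12)=77, p(13)=101, p(14)=135, p(15)=176, p(16)=231, p(17)=297, p(18)=385, p(19)=490, p(20)=627, p(21)=792, p(22)=1002.
Final step: p(23) = p(22) + p(21) - p(18) - p(16) + p(11) + p(8) - p(1)
= 1002 + 792 - 385 - 231 + 56 + 22 - 1
= 1255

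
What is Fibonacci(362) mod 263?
55

Matrix identity: Q^n = [[F_(n+1), F_n], [F_n, F_(n-1)]] with Q = [[1,1],[1,0]].
n = 362 = 101101010₂. Square-and-multiply, entries mod 263:
Q^1 = [[1,1],[1,0]]
Q^2 = (Q^1)² = [[2,1],[1,1]]
Q^5 = (Q^2)²·Q = [[8,5],[5,3]]
Q^11 = (Q^5)²·Q = [[144,89],[89,55]]
Q^22 = (Q^11)² = [[253,90],[90,163]]
Q^45 = (Q^22)²·Q = [[141,47],[47,94]]
Q^90 = (Q^45)² = [[261,262],[262,262]]
Q^181 = (Q^90)²·Q = [[8,5],[5,3]]
Q^362 = (Q^181)² = [[89,55],[55,34]]
F_362 mod 263 = Q^362[0][1] = 55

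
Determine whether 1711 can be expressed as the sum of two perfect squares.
Not possible

Factorization: 1711 = 29 × 59
By Fermat: n is sum of two squares iff every prime p ≡ 3 (mod 4) appears to even power.
Prime(s) ≡ 3 (mod 4) with odd exponent: [(59, 1)]
Therefore 1711 cannot be expressed as a² + b².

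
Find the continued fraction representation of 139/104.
[1; 2, 1, 34]

Euclidean algorithm steps:
139 = 1 × 104 + 35
104 = 2 × 35 + 34
35 = 1 × 34 + 1
34 = 34 × 1 + 0
Continued fraction: [1; 2, 1, 34]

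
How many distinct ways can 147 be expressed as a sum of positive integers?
30388671978

p(n) counts ways to write n as a sum of positive integers (order ignored).
Euler's pentagonal recurrence: p(k) = p(k-1) + p(k-2) - p(k-5) - p(k-7) + p(k-12) + p(k-15) - ... (offsets j(3j∓1)/2, signs ++--, p(0)=1, p(<0)=0).
DP table for k = 0..146: p(0)=1, p(1)=1, p(2)=2, p(3)=3, p(4)=5, p(5)=7, p(6)=11, p(7)=15, p(8)=22, p(9)=30, p(10)=42, p(11)=56, p(12)=77, p(13)=101, p(14)=135, p(15)=176, p(16)=231, p(17)=297, p(18)=385, p(19)=490, p(20)=627, p(21)=792, p(22)=1002, p(23)=1255, p(24)=1575, p(25)=1958, p(26)=2436, p(27)=3010, p(28)=3718, p(29)=4565, p(30)=5604, p(31)=6842, p(32)=8349, p(33)=10143, p(34)=12310, p(35)=14883, p(36)=17977, p(37)=21637, p(38)=26015, p(39)=31185, p(40)=37338, p(41)=44583, p(42)=53174, p(43)=63261, p(44)=75175, p(45)=89134, p(46)=105558, p(47)=124754, p(48)=147273, p(49)=173525, p(50)=204226, p(51)=239943, p(52)=281589, p(53)=329931, p(54)=386155, p(55)=451276, p(56)=526823, p(57)=614154, p(58)=715220, p(59)=831820, p(60)=966467, p(61)=1121505, p(62)=1300156, p(63)=1505499, p(64)=1741630, p(65)=2012558, p(66)=2323520, p(67)=2679689, p(68)=3087735, p(69)=3554345, p(70)=4087968, p(71)=4697205, p(72)=5392783, p(73)=6185689, p(74)=7089500, p(75)=8118264, p(76)=9289091, p(77)=10619863, p(78)=12132164, p(79)=13848650, p(80)=15796476, p(81)=18004327, p(82)=20506255, p(83)=23338469, p(84)=26543660, p(85)=30167357, p(86)=34262962, p(87)=38887673, p(88)=44108109, p(89)=49995925, p(90)=56634173, p(91)=64112359, p(92)=72533807, p(93)=82010177, p(94)=92669720, p(95)=104651419, p(96)=118114304, p(97)=133230930, p(98)=150198136, p(99)=169229875, p(100)=190569292, p(101)=214481126, p(102)=241265379, p(103)=271248950, p(104)=304801365, p(105)=342325709, p(106)=384276336, p(107)=431149389, p(108)=483502844, p(109)=541946240, p(110)=607163746, p(111)=679903203, p(112)=761002156, p(113)=851376628, p(114)=952050665, p(115)=1064144451, p(116)=1188908248, p(117)=1327710076, p(118)=1482074143, p(119)=1653668665, p(120)=1844349560, p(121)=2056148051, p(122)=2291320912, p(123)=2552338241, p(124)=2841940500, p(125)=3163127352, p(126)=3519222692, p(127)=3913864295, p(128)=4351078600, p(129)=4835271870, p(130)=5371315400, p(131)=5964539504, p(132)=6620830889, p(133)=7346629512, p(134)=8149040695, p(135)=9035836076, p(136)=10015581680, p(137)=11097645016, p(138)=12292341831, p(139)=13610949895, p(140)=15065878135, p(141)=16670689208, p(142)=18440293320, p(143)=20390982757, p(144)=22540654445, p(145)=24908858009, p(146)=27517052599.
Final step: p(147) = p(146) + p(145) - p(142) - p(140) + p(135) + p(132) - p(125) - p(121) + p(112) + p(107) - p(96) - p(90) + p(77) + p(70) - p(55) - p(47) + p(30) + p(21) - p(2)
= 27517052599 + 24908858009 - 18440293320 - 15065878135 + 9035836076 + 6620830889 - 3163127352 - 2056148051 + 761002156 + 431149389 - 118114304 - 56634173 + 10619863 + 4087968 - 451276 - 124754 + 5604 + 792 - 2
= 30388671978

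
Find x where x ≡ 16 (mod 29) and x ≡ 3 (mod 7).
45

Using Chinese Remainder Theorem:
M = 29 × 7 = 203
M1 = 7, M2 = 29
y1 = 7^(-1) mod 29 = 25
y2 = 29^(-1) mod 7 = 1
x = (16×7×25 + 3×29×1) mod 203 = 45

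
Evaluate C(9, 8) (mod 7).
2

Using Lucas' theorem:
Write n=9 and k=8 in base 7:
n in base 7: [1, 2]
k in base 7: [1, 1]
C(9,8) mod 7 = ∏ C(n_i, k_i) mod 7
Digit binomials (mod 7): C(1,1) = 1; C(2,1) = 2
Product: 1 × 2 = 2 ≡ 2 (mod 7)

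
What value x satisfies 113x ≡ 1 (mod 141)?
5

gcd(113, 141) = 1, so the inverse exists.
Extended Euclidean algorithm on (141, 113):
141 = 1 × 113 + 28  ⟹  28 = (1)·141 + (-1)·113
113 = 4 × 28 + 1  ⟹  1 = (-4)·141 + (5)·113
So (5)·113 ≡ 1 (mod 141), i.e. 113^(-1) ≡ 5 (mod 141).
Check: 113 × 5 = 565 ≡ 1 (mod 141)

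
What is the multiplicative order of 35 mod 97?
3

97 is prime, so ord(35) divides φ(97) = 96.
Divisors of 96: 1, 2, 3, 4, 6, 8, 12, 16, 24, 32, 48, 96.
Repeated squaring: 35^1 ≡ 35, 35^2 ≡ 61, 35^4 ≡ 35, 35^8 ≡ 61, 35^16 ≡ 35, 35^32 ≡ 61, 35^64 ≡ 35 (mod 97).
Test 35^d mod 97 for each divisor d in increasing order:
35^1 ≡ 35
35^2 ≡ 61
35^3 = 35^2·35^1 ≡ 1  ← first divisor giving 1
The order is 3.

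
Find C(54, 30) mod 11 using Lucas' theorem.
6

Using Lucas' theorem:
Write n=54 and k=30 in base 11:
n in base 11: [4, 10]
k in base 11: [2, 8]
C(54,30) mod 11 = ∏ C(n_i, k_i) mod 11
Digit binomials (mod 11): C(4,2) = 6; C(10,8) = 45 ≡ 1
Product: 6 × 1 = 6 ≡ 6 (mod 11)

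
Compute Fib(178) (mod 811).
733

Matrix identity: Q^n = [[F_(n+1), F_n], [F_n, F_(n-1)]] with Q = [[1,1],[1,0]].
n = 178 = 10110010₂. Square-and-multiply, entries mod 811:
Q^1 = [[1,1],[1,0]]
Q^2 = (Q^1)² = [[2,1],[1,1]]
Q^5 = (Q^2)²·Q = [[8,5],[5,3]]
Q^11 = (Q^5)²·Q = [[144,89],[89,55]]
Q^22 = (Q^11)² = [[272,680],[680,403]]
Q^44 = (Q^22)² = [[313,785],[785,339]]
Q^89 = (Q^44)²·Q = [[593,514],[514,79]]
Q^178 = (Q^89)² = [[296,733],[733,374]]
F_178 mod 811 = Q^178[0][1] = 733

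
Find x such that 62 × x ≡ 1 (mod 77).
41

gcd(62, 77) = 1, so the inverse exists.
Extended Euclidean algorithm on (77, 62):
77 = 1 × 62 + 15  ⟹  15 = (1)·77 + (-1)·62
62 = 4 × 15 + 2  ⟹  2 = (-4)·77 + (5)·62
15 = 7 × 2 + 1  ⟹  1 = (29)·77 + (-36)·62
So (-36)·62 ≡ 1 (mod 77), i.e. 62^(-1) ≡ -36 ≡ 41 (mod 77).
Check: 62 × 41 = 2542 ≡ 1 (mod 77)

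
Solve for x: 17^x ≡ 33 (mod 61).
3

Baby-step giant-step with step n = ⌈√61⌉ = 8.
Baby steps 17^j mod 61 (j:value) for j=0..7: 0:1, 1:17, 2:45, 3:33, 4:12, 5:21, 6:52, 7:30.
h = 33 is already in the table at j=3, so x = 3.
Check: 17^3 ≡ 33 (mod 61).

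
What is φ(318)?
104

318 = 2 × 3 × 53
φ(n) = n × ∏(1 - 1/p) for each prime p dividing n
φ(318) = 318 × (1 - 1/2) × (1 - 1/3) × (1 - 1/53) = 104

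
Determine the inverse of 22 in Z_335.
198

gcd(22, 335) = 1, so the inverse exists.
Extended Euclidean algorithm on (335, 22):
335 = 15 × 22 + 5  ⟹  5 = (1)·335 + (-15)·22
22 = 4 × 5 + 2  ⟹  2 = (-4)·335 + (61)·22
5 = 2 × 2 + 1  ⟹  1 = (9)·335 + (-137)·22
So (-137)·22 ≡ 1 (mod 335), i.e. 22^(-1) ≡ -137 ≡ 198 (mod 335).
Check: 22 × 198 = 4356 ≡ 1 (mod 335)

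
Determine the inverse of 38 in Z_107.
31

gcd(38, 107) = 1, so the inverse exists.
Extended Euclidean algorithm on (107, 38):
107 = 2 × 38 + 31  ⟹  31 = (1)·107 + (-2)·38
38 = 1 × 31 + 7  ⟹  7 = (-1)·107 + (3)·38
31 = 4 × 7 + 3  ⟹  3 = (5)·107 + (-14)·38
7 = 2 × 3 + 1  ⟹  1 = (-11)·107 + (31)·38
So (31)·38 ≡ 1 (mod 107), i.e. 38^(-1) ≡ 31 (mod 107).
Check: 38 × 31 = 1178 ≡ 1 (mod 107)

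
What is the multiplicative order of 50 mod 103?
51

103 is prime, so ord(50) divides φ(103) = 102.
Divisors of 102: 1, 2, 3, 6, 17, 34, 51, 102.
Repeated squaring: 50^1 ≡ 50, 50^2 ≡ 28, 50^4 ≡ 63, 50^8 ≡ 55, 50^16 ≡ 38, 50^32 ≡ 2, 50^64 ≡ 4 (mod 103).
Test 50^d mod 103 for each divisor d in increasing order:
50^1 ≡ 50
50^2 ≡ 28
50^3 = 50^2·50^1 ≡ 61
50^6 = 50^4·50^2 ≡ 13
50^17 = 50^16·50^1 ≡ 46
50^34 = 50^32·50^2 ≡ 56
50^51 = 50^32·50^16·50^2·50^1 ≡ 1  ← first divisor giving 1
The order is 51.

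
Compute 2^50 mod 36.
4

Repeated squaring. Binary of 50 = 110010.
2^1 ≡ 2 (mod 36); 2^2 ≡ 4 (mod 36); 2^4 ≡ 16 (mod 36); 2^8 ≡ 4 (mod 36); 2^16 ≡ 16 (mod 36); 2^32 ≡ 4 (mod 36)
2^50 = 2^2 × 2^16 × 2^32 ≡ 4 (mod 36)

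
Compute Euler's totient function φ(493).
448

493 = 17 × 29
φ(n) = n × ∏(1 - 1/p) for each prime p dividing n
φ(493) = 493 × (1 - 1/17) × (1 - 1/29) = 448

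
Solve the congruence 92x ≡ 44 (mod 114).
x ≡ 55 (mod 57)

gcd(92, 114) = 2, which divides 44, so solutions exist.
Divide through by 2: 46x ≡ 22 (mod 57).
Find 46^(-1) mod 57 by the extended Euclidean algorithm:
57 = 1 × 46 + 11  ⟹  11 = (1)·57 + (-1)·46
46 = 4 × 11 + 2  ⟹  2 = (-4)·57 + (5)·46
11 = 5 × 2 + 1  ⟹  1 = (21)·57 + (-26)·46
So (-26)·46 ≡ 1 (mod 57), i.e. 46^(-1) ≡ -26 ≡ 31 (mod 57).
x ≡ 31 × 22 = 682 ≡ 55 (mod 57).
Check: 92 × 55 = 5060 ≡ 44 (mod 114).
x ≡ 55 (mod 57), giving 2 solutions mod 114.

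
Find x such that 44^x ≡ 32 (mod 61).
25

Baby-step giant-step with step n = ⌈√61⌉ = 8.
Baby steps 44^j mod 61 (j:value) for j=0..7: 0:1, 1:44, 2:45, 3:28, 4:12, 5:40, 6:52, 7:31.
Giant-step multiplier: 44^(-8) ≡ 44^(60-8) = 44^52 ≡ 25 (mod 61).
Giant steps γ_i = 32·25^i mod 61: γ_0=32, γ_1=7, γ_2=53, γ_3=44 (in table at j=1).
x = i·n + j = 3·8 + 1 = 25.
Check: 44^25 ≡ 32 (mod 61).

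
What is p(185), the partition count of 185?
1071823774337

p(n) counts ways to write n as a sum of positive integers (order ignored).
Euler's pentagonal recurrence: p(k) = p(k-1) + p(k-2) - p(k-5) - p(k-7) + p(k-12) + p(k-15) - ... (offsets j(3j∓1)/2, signs ++--, p(0)=1, p(<0)=0).
DP table for k = 0..184: p(0)=1, p(1)=1, p(2)=2, p(3)=3, p(4)=5, p(5)=7, p(6)=11, p(7)=15, p(8)=22, p(9)=30, p(10)=42, p(11)=56, p(12)=77, p(13)=101, p(14)=135, p(15)=176, p(16)=231, p(17)=297, p(18)=385, p(19)=490, p(20)=627, p(21)=792, p(22)=1002, p(23)=1255, p(24)=1575, p(25)=1958, p(26)=2436, p(27)=3010, p(28)=3718, p(29)=4565, p(30)=5604, p(31)=6842, p(32)=8349, p(33)=10143, p(34)=12310, p(35)=14883, p(36)=17977, p(37)=21637, p(38)=26015, p(39)=31185, p(40)=37338, p(41)=44583, p(42)=53174, p(43)=63261, p(44)=75175, p(45)=89134, p(46)=105558, p(47)=124754, p(48)=147273, p(49)=173525, p(50)=204226, p(51)=239943, p(52)=281589, p(53)=329931, p(54)=386155, p(55)=451276, p(56)=526823, p(57)=614154, p(58)=715220, p(59)=831820, p(60)=966467, p(61)=1121505, p(62)=1300156, p(63)=1505499, p(64)=1741630, p(65)=2012558, p(66)=2323520, p(67)=2679689, p(68)=3087735, p(69)=3554345, p(70)=4087968, p(71)=4697205, p(72)=5392783, p(73)=6185689, p(74)=7089500, p(75)=8118264, p(76)=9289091, p(77)=10619863, p(78)=12132164, p(79)=13848650, p(80)=15796476, p(81)=18004327, p(82)=20506255, p(83)=23338469, p(84)=26543660, p(85)=30167357, p(86)=34262962, p(87)=38887673, p(88)=44108109, p(89)=49995925, p(90)=56634173, p(91)=64112359, p(92)=72533807, p(93)=82010177, p(94)=92669720, p(95)=104651419, p(96)=118114304, p(97)=133230930, p(98)=150198136, p(99)=169229875, p(100)=190569292, p(101)=214481126, p(102)=241265379, p(103)=271248950, p(104)=304801365, p(105)=342325709, p(106)=384276336, p(107)=431149389, p(108)=483502844, p(109)=541946240, p(110)=607163746, p(111)=679903203, p(112)=761002156, p(113)=851376628, p(114)=952050665, p(115)=1064144451, p(116)=1188908248, p(117)=1327710076, p(118)=1482074143, p(119)=1653668665, p(120)=1844349560, p(121)=2056148051, p(122)=2291320912, p(123)=2552338241, p(124)=2841940500, p(125)=3163127352, p(126)=3519222692, p(127)=3913864295, p(128)=4351078600, p(129)=4835271870, p(130)=5371315400, p(131)=5964539504, p(132)=6620830889, p(133)=7346629512, p(134)=8149040695, p(135)=9035836076, p(136)=10015581680, p(137)=11097645016, p(138)=12292341831, p(139)=13610949895, p(140)=15065878135, p(141)=16670689208, p(142)=18440293320, p(143)=20390982757, p(144)=22540654445, p(145)=24908858009, p(146)=27517052599, p(147)=30388671978, p(148)=33549419497, p(149)=37027355200, p(150)=40853235313, p(151)=45060624582, p(152)=49686288421, p(153)=54770336324, p(154)=60356673280, p(155)=66493182097, p(156)=73232243759, p(157)=80630964769, p(158)=88751778802, p(159)=97662728555, p(160)=107438159466, p(161)=118159068427, p(162)=129913904637, p(163)=142798995930, p(164)=156919475295, p(165)=172389800255, p(166)=189334822579, p(167)=207890420102, p(168)=228204732751, p(169)=250438925115, p(170)=274768617130, p(171)=301384802048, p(172)=330495499613, p(173)=362326859895, p(174)=397125074750, p(175)=435157697830, p(176)=476715857290, p(177)=522115831195, p(178)=571701605655, p(179)=625846753120, p(180)=684957390936, p(181)=749474411781, p(182)=819876908323, p(183)=896684817527, p(184)=980462880430.
Final step: p(185) = p(184) + p(183) - p(180) - p(178) + p(173) + p(170) - p(163) - p(159) + p(150) + p(145) - p(134) - p(128) + p(115) + p(108) - p(93) - p(85) + p(68) + p(59) - p(40) - p(30) + p(9)
= 980462880430 + 896684817527 - 684957390936 - 571701605655 + 362326859895 + 274768617130 - 142798995930 - 97662728555 + 40853235313 + 24908858009 - 8149040695 - 4351078600 + 1064144451 + 483502844 - 82010177 - 30167357 + 3087735 + 831820 - 37338 - 5604 + 30
= 1071823774337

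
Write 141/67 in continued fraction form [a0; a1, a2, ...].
[2; 9, 1, 1, 3]

Euclidean algorithm steps:
141 = 2 × 67 + 7
67 = 9 × 7 + 4
7 = 1 × 4 + 3
4 = 1 × 3 + 1
3 = 3 × 1 + 0
Continued fraction: [2; 9, 1, 1, 3]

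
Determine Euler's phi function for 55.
40

55 = 5 × 11
φ(n) = n × ∏(1 - 1/p) for each prime p dividing n
φ(55) = 55 × (1 - 1/5) × (1 - 1/11) = 40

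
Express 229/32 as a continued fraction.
[7; 6, 2, 2]

Euclidean algorithm steps:
229 = 7 × 32 + 5
32 = 6 × 5 + 2
5 = 2 × 2 + 1
2 = 2 × 1 + 0
Continued fraction: [7; 6, 2, 2]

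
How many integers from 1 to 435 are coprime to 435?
224

435 = 3 × 5 × 29
φ(n) = n × ∏(1 - 1/p) for each prime p dividing n
φ(435) = 435 × (1 - 1/3) × (1 - 1/5) × (1 - 1/29) = 224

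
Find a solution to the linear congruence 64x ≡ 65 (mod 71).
x ≡ 11 (mod 71)

gcd(64, 71) = 1, which divides 65, so solutions exist.
Find 64^(-1) mod 71 by the extended Euclidean algorithm:
71 = 1 × 64 + 7  ⟹  7 = (1)·71 + (-1)·64
64 = 9 × 7 + 1  ⟹  1 = (-9)·71 + (10)·64
So (10)·64 ≡ 1 (mod 71), i.e. 64^(-1) ≡ 10 (mod 71).
x ≡ 10 × 65 = 650 ≡ 11 (mod 71).
Check: 64 × 11 = 704 ≡ 65 (mod 71).
Unique solution: x ≡ 11 (mod 71)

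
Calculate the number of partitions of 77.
10619863

p(n) counts ways to write n as a sum of positive integers (order ignored).
Euler's pentagonal recurrence: p(k) = p(k-1) + p(k-2) - p(k-5) - p(k-7) + p(k-12) + p(k-15) - ... (offsets j(3j∓1)/2, signs ++--, p(0)=1, p(<0)=0).
DP table for k = 0..76: p(0)=1, p(1)=1, p(2)=2, p(3)=3, p(4)=5, p(5)=7, p(6)=11, p(7)=15, p(8)=22, p(9)=30, p(10)=42, p(11)=56, p(12)=77, p(13)=101, p(14)=135, p(15)=176, p(16)=231, p(17)=297, p(18)=385, p(19)=490, p(20)=627, p(21)=792, p(22)=1002, p(23)=1255, p(24)=1575, p(25)=1958, p(26)=2436, p(27)=3010, p(28)=3718, p(29)=4565, p(30)=5604, p(31)=6842, p(32)=8349, p(33)=10143, p(34)=12310, p(35)=14883, p(36)=17977, p(37)=21637, p(38)=26015, p(39)=31185, p(40)=37338, p(41)=44583, p(42)=53174, p(43)=63261, p(44)=75175, p(45)=89134, p(46)=105558, p(47)=124754, p(48)=147273, p(49)=173525, p(50)=204226, p(51)=239943, p(52)=281589, p(53)=329931, p(54)=386155, p(55)=451276, p(56)=526823, p(57)=614154, p(58)=715220, p(59)=831820, p(60)=966467, p(61)=1121505, p(62)=1300156, p(63)=1505499, p(64)=1741630, p(65)=2012558, p(66)=2323520, p(67)=2679689, p(68)=3087735, p(69)=3554345, p(70)=4087968, p(71)=4697205, p(72)=5392783, p(73)=6185689, p(74)=7089500, p(75)=8118264, p(76)=9289091.
Final step: p(77) = p(76) + p(75) - p(72) - p(70) + p(65) + p(62) - p(55) - p(51) + p(42) + p(37) - p(26) - p(20) + p(7) + p(0)
= 9289091 + 8118264 - 5392783 - 4087968 + 2012558 + 1300156 - 451276 - 239943 + 53174 + 21637 - 2436 - 627 + 15 + 1
= 10619863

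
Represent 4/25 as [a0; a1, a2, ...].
[0; 6, 4]

Euclidean algorithm steps:
4 = 0 × 25 + 4
25 = 6 × 4 + 1
4 = 4 × 1 + 0
Continued fraction: [0; 6, 4]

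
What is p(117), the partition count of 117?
1327710076

p(n) counts ways to write n as a sum of positive integers (order ignored).
Euler's pentagonal recurrence: p(k) = p(k-1) + p(k-2) - p(k-5) - p(k-7) + p(k-12) + p(k-15) - ... (offsets j(3j∓1)/2, signs ++--, p(0)=1, p(<0)=0).
DP table for k = 0..116: p(0)=1, p(1)=1, p(2)=2, p(3)=3, p(4)=5, p(5)=7, p(6)=11, p(7)=15, p(8)=22, p(9)=30, p(10)=42, p(11)=56, p(12)=77, p(13)=101, p(14)=135, p(15)=176, p(16)=231, p(17)=297, p(18)=385, p(19)=490, p(20)=627, p(21)=792, p(22)=1002, p(23)=1255, p(24)=1575, p(25)=1958, p(26)=2436, p(27)=3010, p(28)=3718, p(29)=4565, p(30)=5604, p(31)=6842, p(32)=8349, p(33)=10143, p(34)=12310, p(35)=14883, p(36)=17977, p(37)=21637, p(38)=26015, p(39)=31185, p(40)=37338, p(41)=44583, p(42)=53174, p(43)=63261, p(44)=75175, p(45)=89134, p(46)=105558, p(47)=124754, p(48)=147273, p(49)=173525, p(50)=204226, p(51)=239943, p(52)=281589, p(53)=329931, p(54)=386155, p(55)=451276, p(56)=526823, p(57)=614154, p(58)=715220, p(59)=831820, p(60)=966467, p(61)=1121505, p(62)=1300156, p(63)=1505499, p(64)=1741630, p(65)=2012558, p(66)=2323520, p(67)=2679689, p(68)=3087735, p(69)=3554345, p(70)=4087968, p(71)=4697205, p(72)=5392783, p(73)=6185689, p(74)=7089500, p(75)=8118264, p(76)=9289091, p(77)=10619863, p(78)=12132164, p(79)=13848650, p(80)=15796476, p(81)=18004327, p(82)=20506255, p(83)=23338469, p(84)=26543660, p(85)=30167357, p(86)=34262962, p(87)=38887673, p(88)=44108109, p(89)=49995925, p(90)=56634173, p(91)=64112359, p(92)=72533807, p(93)=82010177, p(94)=92669720, p(95)=104651419, p(96)=118114304, p(97)=133230930, p(98)=150198136, p(99)=169229875, p(100)=190569292, p(101)=214481126, p(102)=241265379, p(103)=271248950, p(104)=304801365, p(105)=342325709, p(106)=384276336, p(107)=431149389, p(108)=483502844, p(109)=541946240, p(110)=607163746, p(111)=679903203, p(112)=761002156, p(113)=851376628, p(114)=952050665, p(115)=1064144451, p(116)=1188908248.
Final step: p(117) = p(116) + p(115) - p(112) - p(110) + p(105) + p(102) - p(95) - p(91) + p(82) + p(77) - p(66) - p(60) + p(47) + p(40) - p(25) - p(17) + p(0)
= 1188908248 + 1064144451 - 761002156 - 607163746 + 342325709 + 241265379 - 104651419 - 64112359 + 20506255 + 10619863 - 2323520 - 966467 + 124754 + 37338 - 1958 - 297 + 1
= 1327710076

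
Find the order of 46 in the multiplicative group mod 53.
13

53 is prime, so ord(46) divides φ(53) = 52.
Divisors of 52: 1, 2, 4, 13, 26, 52.
Repeated squaring: 46^1 ≡ 46, 46^2 ≡ 49, 46^4 ≡ 16, 46^8 ≡ 44, 46^16 ≡ 28, 46^32 ≡ 42 (mod 53).
Test 46^d mod 53 for each divisor d in increasing order:
46^1 ≡ 46
46^2 ≡ 49
46^4 ≡ 16
46^13 = 46^8·46^4·46^1 ≡ 1  ← first divisor giving 1
The order is 13.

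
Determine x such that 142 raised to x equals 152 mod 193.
13

Baby-step giant-step with step n = ⌈√193⌉ = 14.
Baby steps 142^j mod 193 (j:value) for j=0..13: 0:1, 1:142, 2:92, 3:133, 4:165, 5:77, 6:126, 7:136, 8:12, 9:160, 10:139, 11:52, 12:50, 13:152.
h = 152 is already in the table at j=13, so x = 13.
Check: 142^13 ≡ 152 (mod 193).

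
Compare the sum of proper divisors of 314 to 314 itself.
deficient

Proper divisors of 314: sum = 1 + 2 + 157 = 160
Since 160 < 314, 314 is deficient.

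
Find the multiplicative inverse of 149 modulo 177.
158

gcd(149, 177) = 1, so the inverse exists.
Extended Euclidean algorithm on (177, 149):
177 = 1 × 149 + 28  ⟹  28 = (1)·177 + (-1)·149
149 = 5 × 28 + 9  ⟹  9 = (-5)·177 + (6)·149
28 = 3 × 9 + 1  ⟹  1 = (16)·177 + (-19)·149
So (-19)·149 ≡ 1 (mod 177), i.e. 149^(-1) ≡ -19 ≡ 158 (mod 177).
Check: 149 × 158 = 23542 ≡ 1 (mod 177)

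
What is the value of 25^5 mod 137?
128

Repeated squaring. Binary of 5 = 101.
25^1 ≡ 25 (mod 137); 25^2 ≡ 77 (mod 137); 25^4 ≡ 38 (mod 137)
25^5 = 25^1 × 25^4 ≡ 128 (mod 137)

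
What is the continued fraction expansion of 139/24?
[5; 1, 3, 1, 4]

Euclidean algorithm steps:
139 = 5 × 24 + 19
24 = 1 × 19 + 5
19 = 3 × 5 + 4
5 = 1 × 4 + 1
4 = 4 × 1 + 0
Continued fraction: [5; 1, 3, 1, 4]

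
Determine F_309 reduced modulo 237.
2

Matrix identity: Q^n = [[F_(n+1), F_n], [F_n, F_(n-1)]] with Q = [[1,1],[1,0]].
n = 309 = 100110101₂. Square-and-multiply, entries mod 237:
Q^1 = [[1,1],[1,0]]
Q^2 = (Q^1)² = [[2,1],[1,1]]
Q^4 = (Q^2)² = [[5,3],[3,2]]
Q^9 = (Q^4)²·Q = [[55,34],[34,21]]
Q^19 = (Q^9)²·Q = [[129,152],[152,214]]
Q^38 = (Q^19)² = [[166,233],[233,170]]
Q^77 = (Q^38)²·Q = [[158,80],[80,78]]
Q^154 = (Q^77)² = [[80,157],[157,160]]
Q^309 = (Q^154)²·Q = [[236,2],[2,234]]
F_309 mod 237 = Q^309[0][1] = 2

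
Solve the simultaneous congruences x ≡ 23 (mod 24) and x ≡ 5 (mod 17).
311

Using Chinese Remainder Theorem:
M = 24 × 17 = 408
M1 = 17, M2 = 24
y1 = 17^(-1) mod 24 = 17
y2 = 24^(-1) mod 17 = 5
x = (23×17×17 + 5×24×5) mod 408 = 311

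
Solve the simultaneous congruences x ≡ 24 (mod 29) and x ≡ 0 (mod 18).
198

Using Chinese Remainder Theorem:
M = 29 × 18 = 522
M1 = 18, M2 = 29
y1 = 18^(-1) mod 29 = 21
y2 = 29^(-1) mod 18 = 5
x = (24×18×21 + 0×29×5) mod 522 = 198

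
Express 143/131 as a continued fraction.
[1; 10, 1, 11]

Euclidean algorithm steps:
143 = 1 × 131 + 12
131 = 10 × 12 + 11
12 = 1 × 11 + 1
11 = 11 × 1 + 0
Continued fraction: [1; 10, 1, 11]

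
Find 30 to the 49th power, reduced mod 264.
216

Repeated squaring. Binary of 49 = 110001.
30^1 ≡ 30 (mod 264); 30^2 ≡ 108 (mod 264); 30^4 ≡ 48 (mod 264); 30^8 ≡ 192 (mod 264); 30^16 ≡ 168 (mod 264); 30^32 ≡ 240 (mod 264)
30^49 = 30^1 × 30^16 × 30^32 ≡ 216 (mod 264)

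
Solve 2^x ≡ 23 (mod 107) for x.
62

Baby-step giant-step with step n = ⌈√107⌉ = 11.
Baby steps 2^j mod 107 (j:value) for j=0..10: 0:1, 1:2, 2:4, 3:8, 4:16, 5:32, 6:64, 7:21, 8:42, 9:84, 10:61.
Giant-step multiplier: 2^(-11) ≡ 2^(106-11) = 2^95 ≡ 50 (mod 107).
Giant steps γ_i = 23·50^i mod 107: γ_0=23, γ_1=80, γ_2=41, γ_3=17, γ_4=101, γ_5=21 (in table at j=7).
x = i·n + j = 5·11 + 7 = 62.
Check: 2^62 ≡ 23 (mod 107).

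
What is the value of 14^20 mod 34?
30

Repeated squaring. Binary of 20 = 10100.
14^1 ≡ 14 (mod 34); 14^2 ≡ 26 (mod 34); 14^4 ≡ 30 (mod 34); 14^8 ≡ 16 (mod 34); 14^16 ≡ 18 (mod 34)
14^20 = 14^4 × 14^16 ≡ 30 (mod 34)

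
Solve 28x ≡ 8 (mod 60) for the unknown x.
x ≡ 11 (mod 15)

gcd(28, 60) = 4, which divides 8, so solutions exist.
Divide through by 4: 7x ≡ 2 (mod 15).
Find 7^(-1) mod 15 by the extended Euclidean algorithm:
15 = 2 × 7 + 1  ⟹  1 = (1)·15 + (-2)·7
So (-2)·7 ≡ 1 (mod 15), i.e. 7^(-1) ≡ -2 ≡ 13 (mod 15).
x ≡ 13 × 2 = 26 ≡ 11 (mod 15).
Check: 28 × 11 = 308 ≡ 8 (mod 60).
x ≡ 11 (mod 15), giving 4 solutions mod 60.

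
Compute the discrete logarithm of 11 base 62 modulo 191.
75

Baby-step giant-step with step n = ⌈√191⌉ = 14.
Baby steps 62^j mod 191 (j:value) for j=0..13: 0:1, 1:62, 2:24, 3:151, 4:3, 5:186, 6:72, 7:71, 8:9, 9:176, 10:25, 11:22, 12:27, 13:146.
Giant-step multiplier: 62^(-14) ≡ 62^(190-14) = 62^176 ≡ 163 (mod 191).
Giant steps γ_i = 11·163^i mod 191: γ_0=11, γ_1=74, γ_2=29, γ_3=143, γ_4=7, γ_5=186 (in table at j=5).
x = i·n + j = 5·14 + 5 = 75.
Check: 62^75 ≡ 11 (mod 191).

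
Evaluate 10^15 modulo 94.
40

Repeated squaring. Binary of 15 = 1111.
10^1 ≡ 10 (mod 94); 10^2 ≡ 6 (mod 94); 10^4 ≡ 36 (mod 94); 10^8 ≡ 74 (mod 94)
10^15 = 10^1 × 10^2 × 10^4 × 10^8 ≡ 40 (mod 94)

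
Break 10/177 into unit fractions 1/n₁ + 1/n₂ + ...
1/18 + 1/1062

Greedy algorithm:
10/177: ceiling(177/10) = 18, use 1/18
1/1062: ceiling(1062/1) = 1062, use 1/1062
Result: 10/177 = 1/18 + 1/1062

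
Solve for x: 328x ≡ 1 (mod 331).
110

gcd(328, 331) = 1, so the inverse exists.
Extended Euclidean algorithm on (331, 328):
331 = 1 × 328 + 3  ⟹  3 = (1)·331 + (-1)·328
328 = 109 × 3 + 1  ⟹  1 = (-109)·331 + (110)·328
So (110)·328 ≡ 1 (mod 331), i.e. 328^(-1) ≡ 110 (mod 331).
Check: 328 × 110 = 36080 ≡ 1 (mod 331)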